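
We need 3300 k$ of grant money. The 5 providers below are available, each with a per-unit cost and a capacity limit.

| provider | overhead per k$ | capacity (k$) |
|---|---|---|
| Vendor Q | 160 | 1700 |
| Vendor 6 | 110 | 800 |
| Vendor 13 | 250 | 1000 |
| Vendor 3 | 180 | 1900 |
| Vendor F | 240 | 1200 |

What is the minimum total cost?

504000

Use providers in increasing cost order.
Vendor 6 (110): use full 800 — 2500 k$ to go.
Take 1700 from Vendor Q at 160 — need 800 more.
Take 800 from Vendor 3 at 180 to finish.
Vendor F, Vendor 13: unused.
Cost = 800×110 + 1700×160 + 800×180 = 504000.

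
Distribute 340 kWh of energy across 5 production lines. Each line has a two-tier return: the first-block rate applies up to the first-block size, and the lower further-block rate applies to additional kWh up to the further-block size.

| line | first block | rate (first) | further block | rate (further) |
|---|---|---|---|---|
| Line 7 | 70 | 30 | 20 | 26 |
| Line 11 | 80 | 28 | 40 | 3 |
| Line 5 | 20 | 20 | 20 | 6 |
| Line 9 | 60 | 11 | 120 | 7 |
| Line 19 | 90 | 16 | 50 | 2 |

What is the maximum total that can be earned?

Order all 10 blocks by rate: Line 7/T1 30 > Line 11/T1 28 > Line 7/T2 26 > Line 5/T1 20 > Line 19/T1 16 > Line 9/T1 11 > Line 9/T2 7 > Line 5/T2 6 > Line 11/T2 3 > Line 19/T2 2.
Line 7 T1 at 30: fill all 70 ; 270 left.
Fill Line 11 T1 block (80 at 28) ; 190 left.
Fill Line 7 T2 block (20 at 26) ; 170 left.
Fill Line 5 T1 block (20 at 20) ; 150 left.
Fill Line 19 T1 block (90 at 16) ; 60 left.
Line 9 T1 at 11: fill all 60 ; 0 left.
Total = 30×70 + 28×80 + 26×20 + 20×20 + 16×90 + 11×60 = 7360.

7360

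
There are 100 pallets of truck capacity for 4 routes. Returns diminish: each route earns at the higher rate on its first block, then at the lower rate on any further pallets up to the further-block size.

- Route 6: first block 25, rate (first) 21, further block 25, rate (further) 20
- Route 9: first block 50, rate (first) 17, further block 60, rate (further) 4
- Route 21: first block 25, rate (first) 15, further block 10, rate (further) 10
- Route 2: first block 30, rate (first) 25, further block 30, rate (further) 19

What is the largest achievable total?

Order all 8 blocks by rate: Route 2/first 25 > Route 6/first 21 > Route 6/second 20 > Route 2/second 19 > Route 9/first 17 > Route 21/first 15 > Route 21/second 10 > Route 9/second 4.
Fill Route 2 first block (30 at 25) → 70 left.
Route 6 first at 21: fill all 25 → 45 left.
Route 6 second at 20: fill all 25 → 20 left.
20 remain; put them into Route 2 second at 19.
Total = 25×30 + 21×25 + 20×25 + 19×20 = 2155.

2155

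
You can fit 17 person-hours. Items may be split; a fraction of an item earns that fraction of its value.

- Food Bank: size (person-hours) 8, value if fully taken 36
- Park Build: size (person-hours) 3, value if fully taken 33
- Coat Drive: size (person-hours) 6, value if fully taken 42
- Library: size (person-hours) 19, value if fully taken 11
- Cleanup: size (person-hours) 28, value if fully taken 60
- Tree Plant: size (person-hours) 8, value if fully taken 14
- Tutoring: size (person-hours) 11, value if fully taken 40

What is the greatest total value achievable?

Best value per unit of size first: Park Build 33/3≈11, Coat Drive 42/6≈7, Food Bank 36/8≈4.5, Tutoring 40/11≈3.64, Cleanup 60/28≈2.14, Tree Plant 14/8≈1.75, Library 11/19≈0.579.
All 3 person-hours of Park Build fit (value 33) → 14 remain.
All 6 person-hours of Coat Drive fit (value 42) → 8 remain.
All 8 person-hours of Food Bank fit (value 36) → 0 remain.
Total value = 111.

111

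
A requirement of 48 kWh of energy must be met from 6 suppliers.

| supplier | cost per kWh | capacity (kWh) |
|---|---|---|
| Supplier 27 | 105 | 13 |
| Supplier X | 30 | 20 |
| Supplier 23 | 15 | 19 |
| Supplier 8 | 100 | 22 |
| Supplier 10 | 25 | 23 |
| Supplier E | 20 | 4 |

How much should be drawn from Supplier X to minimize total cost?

Cheapest first:
Take 19 from Supplier 23 at 15 — need 29 more.
Supplier E at 20: take all 4 kWh — 25 still needed.
Supplier 10 at 25: take all 23 kWh — 2 still needed.
Supplier X (30): take the remaining 2 — done.
Supplier 8, Supplier 27: unused.

2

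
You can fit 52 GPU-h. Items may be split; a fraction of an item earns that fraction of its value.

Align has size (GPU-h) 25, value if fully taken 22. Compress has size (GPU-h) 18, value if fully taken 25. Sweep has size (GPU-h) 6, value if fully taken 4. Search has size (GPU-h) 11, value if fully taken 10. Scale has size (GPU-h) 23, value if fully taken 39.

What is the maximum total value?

Rank by value-to-size ratio: Scale 39/23≈1.7, Compress 25/18≈1.39, Search 10/11≈0.909, Align 22/25≈0.88, Sweep 4/6≈0.667.
All 23 GPU-h of Scale fit (value 39) ; 29 remain.
Take all of Compress (18 GPU-h, value 25) ; 11 GPU-h left.
Search: take in full, 11 GPU-h for value 10 ; 0 left.
Total value = 74.

74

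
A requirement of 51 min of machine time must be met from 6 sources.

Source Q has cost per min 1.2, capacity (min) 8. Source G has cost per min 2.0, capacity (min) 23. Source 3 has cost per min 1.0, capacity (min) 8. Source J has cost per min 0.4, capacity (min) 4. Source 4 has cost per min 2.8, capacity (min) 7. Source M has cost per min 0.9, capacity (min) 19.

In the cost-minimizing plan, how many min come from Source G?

12

Cheapest first:
Source J at 0.4: take all 4 min — 47 still needed.
Take 19 from Source M at 0.9 — need 28 more.
Source 3 at 1.0: take all 8 min — 20 still needed.
Take 8 from Source Q at 1.2 — need 12 more.
Source G (2.0): take the remaining 12 — done.
Source 4: unused.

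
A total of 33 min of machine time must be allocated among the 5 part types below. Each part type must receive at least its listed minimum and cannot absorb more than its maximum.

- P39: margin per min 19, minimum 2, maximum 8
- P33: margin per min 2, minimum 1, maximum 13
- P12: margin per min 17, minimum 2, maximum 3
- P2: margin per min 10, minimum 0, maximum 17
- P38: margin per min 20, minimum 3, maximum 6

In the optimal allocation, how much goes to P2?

15

Meeting every minimum uses 2+1+2+0+3 = 8 min, leaving 25.
Rank by margin per min: P38 20 > P39 19 > P12 17 > P2 10 > P33 2.
Give P38 3 more to hit its cap of 6 ; 22 left.
Give P39 6 more to hit its cap of 8 ; 16 left.
Give P12 1 more to hit its cap of 3 ; 15 left.
Only 15 left; P2 takes them to reach 15.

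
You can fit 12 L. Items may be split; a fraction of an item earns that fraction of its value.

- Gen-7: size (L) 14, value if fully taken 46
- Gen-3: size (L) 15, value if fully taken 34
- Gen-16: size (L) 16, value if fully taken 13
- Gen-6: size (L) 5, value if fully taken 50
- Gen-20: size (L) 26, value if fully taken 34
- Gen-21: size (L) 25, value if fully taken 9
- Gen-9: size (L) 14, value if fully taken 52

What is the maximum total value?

76

Sort by value density: Gen-6 50/5≈10, Gen-9 52/14≈3.71, Gen-7 46/14≈3.29, Gen-3 34/15≈2.27, Gen-20 34/26≈1.31, Gen-16 13/16≈0.812, Gen-21 9/25≈0.36.
Gen-6: take in full, 5 L for value 50 → 7 left.
Fill the last 7 L with part of Gen-9: 7/14 of it earns 26.
Total value = 76.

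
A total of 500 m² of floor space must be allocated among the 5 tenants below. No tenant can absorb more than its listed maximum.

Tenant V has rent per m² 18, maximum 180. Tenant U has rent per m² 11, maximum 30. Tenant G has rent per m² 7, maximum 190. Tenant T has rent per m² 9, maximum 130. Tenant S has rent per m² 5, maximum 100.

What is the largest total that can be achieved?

Rank by rent per m²: Tenant V 18 > Tenant U 11 > Tenant T 9 > Tenant G 7 > Tenant S 5.
Tenant V: +180 to 180 (cap) ; 320 left.
Tenant U: +30 to 30 (cap) ; 290 left.
Give Tenant T 130 to hit its cap of 130 ; 160 left.
Tenant G has room for 190 but only 160 remain, so it gets 160.
Total = 18×180 + 11×30 + 7×160 + 9×130 = 5860.

5860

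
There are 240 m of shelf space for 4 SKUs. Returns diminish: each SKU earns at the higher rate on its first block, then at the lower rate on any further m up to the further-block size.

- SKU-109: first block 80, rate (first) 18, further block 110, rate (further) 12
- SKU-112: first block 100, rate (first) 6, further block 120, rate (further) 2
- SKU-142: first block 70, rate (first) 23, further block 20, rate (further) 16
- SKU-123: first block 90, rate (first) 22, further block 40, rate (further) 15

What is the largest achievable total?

Treat each block as its own option and order by rate: SKU-142/tier1 23 > SKU-123/tier1 22 > SKU-109/tier1 18 > SKU-142/tier2 16 > SKU-123/tier2 15 > SKU-109/tier2 12 > SKU-112/tier1 6 > SKU-112/tier2 2.
Fill SKU-142 tier1 block (70 at 23) — 170 left.
SKU-123 tier1 at 22: fill all 90 — 80 left.
SKU-109/tier1 (18): +80 — 0 left.
Total = 23×70 + 22×90 + 18×80 = 5030.

5030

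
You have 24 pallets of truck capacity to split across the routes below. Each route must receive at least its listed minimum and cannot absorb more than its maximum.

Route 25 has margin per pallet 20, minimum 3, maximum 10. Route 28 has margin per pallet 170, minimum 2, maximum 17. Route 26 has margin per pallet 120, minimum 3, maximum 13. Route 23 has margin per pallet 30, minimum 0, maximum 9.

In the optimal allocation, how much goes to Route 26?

4

Meeting every minimum uses 3+2+3+0 = 8 pallets, leaving 16.
Rank by margin per pallet: Route 28 170 > Route 26 120 > Route 23 30 > Route 25 20.
Route 28 takes 15 more to reach its cap of 17 — 1 left.
Route 26 has room for 10 more but only 1 remain, so it gets 4.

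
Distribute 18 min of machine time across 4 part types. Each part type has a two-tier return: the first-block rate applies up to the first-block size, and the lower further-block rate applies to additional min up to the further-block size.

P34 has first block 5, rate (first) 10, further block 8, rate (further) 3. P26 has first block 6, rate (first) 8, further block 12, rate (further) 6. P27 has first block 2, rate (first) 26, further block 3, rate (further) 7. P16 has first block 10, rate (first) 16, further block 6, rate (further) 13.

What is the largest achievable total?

Rank every tier by rate: P27/T1 26 > P16/T1 16 > P16/T2 13 > P34/T1 10 > P26/T1 8 > P27/T2 7 > P26/T2 6 > P34/T2 3.
Fill P27 T1 block (2 at 26) — 16 left.
Fill P16 T1 block (10 at 16) — 6 left.
P16 T2 at 13: fill all 6 — 0 left.
Total = 26×2 + 16×10 + 13×6 = 290.

290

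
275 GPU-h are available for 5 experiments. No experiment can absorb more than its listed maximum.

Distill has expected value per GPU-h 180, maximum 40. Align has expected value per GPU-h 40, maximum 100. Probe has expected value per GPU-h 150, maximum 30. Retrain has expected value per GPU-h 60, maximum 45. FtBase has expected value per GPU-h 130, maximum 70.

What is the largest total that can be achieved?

Order the experiments by expected value per GPU-h: Distill 180 > Probe 150 > FtBase 130 > Retrain 60 > Align 40.
Distill takes 40 to reach its cap of 40 → 235 left.
Probe: +30 to 30 (cap) → 205 left.
FtBase: +70 to 70 (cap) → 135 left.
Retrain takes 45 to reach its cap of 45 → 90 left.
Align: +90 (room for 100) → 90. Pool exhausted.
Total = 180×40 + 40×90 + 150×30 + 60×45 + 130×70 = 27100.

27100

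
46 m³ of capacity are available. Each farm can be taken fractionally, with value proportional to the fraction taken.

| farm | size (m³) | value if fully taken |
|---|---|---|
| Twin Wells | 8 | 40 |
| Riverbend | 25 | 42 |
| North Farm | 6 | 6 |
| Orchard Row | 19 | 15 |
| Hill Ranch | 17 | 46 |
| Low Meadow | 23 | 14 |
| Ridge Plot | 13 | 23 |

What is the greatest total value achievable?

Rank by value-to-size ratio: Twin Wells 40/8≈5, Hill Ranch 46/17≈2.71, Ridge Plot 23/13≈1.77, Riverbend 42/25≈1.68, North Farm 6/6≈1, Orchard Row 15/19≈0.789, Low Meadow 14/23≈0.609.
Twin Wells: take in full, 8 m³ for value 40 ; 38 left.
Take all of Hill Ranch (17 m³, value 46) ; 21 m³ left.
Ridge Plot: take in full, 13 m³ for value 23 ; 8 left.
Fill the last 8 m³ with part of Riverbend: 8/25 of it earns 13.44.
Total value = 122.44.

122.44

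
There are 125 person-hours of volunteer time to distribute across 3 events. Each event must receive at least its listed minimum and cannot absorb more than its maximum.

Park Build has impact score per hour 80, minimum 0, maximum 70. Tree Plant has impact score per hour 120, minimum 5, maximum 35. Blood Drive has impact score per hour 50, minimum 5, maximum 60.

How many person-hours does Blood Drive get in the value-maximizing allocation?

20

Meeting every minimum uses 0+5+5 = 10 person-hours, leaving 115.
Order the events by impact score per hour: Tree Plant 120 > Park Build 80 > Blood Drive 50.
Give Tree Plant 30 more to hit its cap of 35 → 85 left.
Park Build: +70 to 70 (cap) → 15 left.
Only 15 left; Blood Drive takes them to reach 20.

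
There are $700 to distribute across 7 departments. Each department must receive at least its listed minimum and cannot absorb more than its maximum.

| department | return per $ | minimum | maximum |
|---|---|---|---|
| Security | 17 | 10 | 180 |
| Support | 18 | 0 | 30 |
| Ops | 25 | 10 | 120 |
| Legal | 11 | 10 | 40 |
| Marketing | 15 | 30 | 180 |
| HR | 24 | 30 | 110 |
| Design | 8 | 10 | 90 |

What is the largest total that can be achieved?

12700

Meeting every minimum uses 10+0+10+10+30+30+10 = 100 $, leaving 600.
Rank by return per $: Ops 25 > HR 24 > Support 18 > Security 17 > Marketing 15 > Legal 11 > Design 8.
Ops: +110 to 120 (cap) — 490 left.
HR: +80 to 110 (cap) — 410 left.
Support takes 30 more to reach its cap of 30 — 380 left.
Give Security 170 more to hit its cap of 180 — 210 left.
Give Marketing 150 more to hit its cap of 180 — 60 left.
Legal takes 30 more to reach its cap of 40 — 30 left.
Only 30 left; Design takes them to reach 40.
Total = 17×180 + 18×30 + 25×120 + 11×40 + 15×180 + 24×110 + 8×40 = 12700.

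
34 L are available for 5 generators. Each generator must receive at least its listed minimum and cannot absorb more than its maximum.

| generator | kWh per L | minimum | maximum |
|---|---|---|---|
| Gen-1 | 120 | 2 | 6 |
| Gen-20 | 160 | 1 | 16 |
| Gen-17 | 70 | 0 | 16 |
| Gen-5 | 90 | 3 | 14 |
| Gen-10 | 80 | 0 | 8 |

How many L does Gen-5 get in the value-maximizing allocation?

Meeting every minimum uses 2+1+0+3+0 = 6 L, leaving 28.
Rank by kWh per L: Gen-20 160 > Gen-1 120 > Gen-5 90 > Gen-10 80 > Gen-17 70.
Give Gen-20 15 more to hit its cap of 16 — 13 left.
Give Gen-1 4 more to hit its cap of 6 — 9 left.
Gen-5: +9 (room for 11) → 12. Pool exhausted.

12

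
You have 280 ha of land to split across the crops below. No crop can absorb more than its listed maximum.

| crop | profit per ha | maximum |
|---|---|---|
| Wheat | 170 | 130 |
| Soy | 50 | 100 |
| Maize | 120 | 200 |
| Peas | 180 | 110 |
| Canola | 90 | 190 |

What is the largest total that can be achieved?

46700

Rank by profit per ha: Peas 180 > Wheat 170 > Maize 120 > Canola 90 > Soy 50.
Peas: +110 to 110 (cap) ; 170 left.
Wheat: +130 to 130 (cap) ; 40 left.
Maize: +40 (room for 200) → 40. Pool exhausted.
Total = 170×130 + 120×40 + 180×110 = 46700.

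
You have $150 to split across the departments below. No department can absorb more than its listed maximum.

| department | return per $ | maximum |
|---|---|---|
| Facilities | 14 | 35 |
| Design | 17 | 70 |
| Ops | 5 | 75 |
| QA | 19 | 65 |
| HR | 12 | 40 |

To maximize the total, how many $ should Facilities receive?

15

Highest return per $ first: QA 19 > Design 17 > Facilities 14 > HR 12 > Ops 5.
QA: +65 to 65 (cap) — 85 left.
Design takes 70 to reach its cap of 70 — 15 left.
Facilities has room for 35 but only 15 remain, so it gets 15.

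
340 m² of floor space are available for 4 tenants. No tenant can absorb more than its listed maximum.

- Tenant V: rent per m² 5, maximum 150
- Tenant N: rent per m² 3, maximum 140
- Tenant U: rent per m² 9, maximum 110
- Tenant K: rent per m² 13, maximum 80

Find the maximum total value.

Order the tenants by rent per m²: Tenant K 13 > Tenant U 9 > Tenant V 5 > Tenant N 3.
Give Tenant K 80 to hit its cap of 80 → 260 left.
Tenant U: +110 to 110 (cap) → 150 left.
Tenant V takes 150 to reach its cap of 150 → 0 left.
Total = 5×150 + 9×110 + 13×80 = 2780.

2780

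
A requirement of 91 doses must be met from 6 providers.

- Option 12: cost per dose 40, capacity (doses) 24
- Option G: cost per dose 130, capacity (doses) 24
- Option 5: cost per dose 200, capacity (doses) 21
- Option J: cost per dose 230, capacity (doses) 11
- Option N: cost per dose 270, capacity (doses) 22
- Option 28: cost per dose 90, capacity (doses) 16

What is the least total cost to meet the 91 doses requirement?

11100

Use providers in increasing cost order.
Option 12 at 40: take all 24 doses — 67 still needed.
Option 28 at 90: take all 16 doses — 51 still needed.
Option G at 130: take all 24 doses — 27 still needed.
Option 5 at 200: take all 21 doses — 6 still needed.
Option J (230): take the remaining 6 — done.
Option N: unused.
Cost = 24×40 + 16×90 + 24×130 + 21×200 + 6×230 = 11100.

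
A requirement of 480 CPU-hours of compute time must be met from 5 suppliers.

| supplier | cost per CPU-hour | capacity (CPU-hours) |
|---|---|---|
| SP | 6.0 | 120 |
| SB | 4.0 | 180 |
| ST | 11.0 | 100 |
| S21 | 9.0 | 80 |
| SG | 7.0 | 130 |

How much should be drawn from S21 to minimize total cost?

Cheapest first:
SB at 4.0: take all 180 CPU-hours — 300 still needed.
SP (6.0): use full 120 — 180 CPU-hours to go.
SG (7.0): use full 130 — 50 CPU-hours to go.
S21 at 9.0: take 50 of its 80 — requirement met.
ST: unused.

50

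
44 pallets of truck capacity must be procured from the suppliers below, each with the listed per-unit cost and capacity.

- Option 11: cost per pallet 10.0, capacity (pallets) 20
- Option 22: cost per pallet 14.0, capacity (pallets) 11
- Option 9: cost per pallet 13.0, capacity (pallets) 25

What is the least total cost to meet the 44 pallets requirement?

Cheapest first:
Take 20 from Option 11 at 10.0 — need 24 more.
Option 9 at 13.0: take 24 of its 25 — requirement met.
Option 22: unused.
Cost = 20×10.0 + 24×13.0 = 512.

512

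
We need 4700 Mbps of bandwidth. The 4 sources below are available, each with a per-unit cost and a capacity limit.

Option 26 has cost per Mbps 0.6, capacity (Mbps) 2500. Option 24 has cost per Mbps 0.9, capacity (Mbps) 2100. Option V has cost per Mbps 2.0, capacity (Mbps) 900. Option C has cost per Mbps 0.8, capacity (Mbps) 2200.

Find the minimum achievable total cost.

3260

Cheapest first:
Option 26 (0.6): use full 2500 ; 2200 Mbps to go.
Option C at 0.8: take all 2200 Mbps ; 0 still needed.
Option 24, Option V: unused.
Cost = 2500×0.6 + 2200×0.8 = 3260.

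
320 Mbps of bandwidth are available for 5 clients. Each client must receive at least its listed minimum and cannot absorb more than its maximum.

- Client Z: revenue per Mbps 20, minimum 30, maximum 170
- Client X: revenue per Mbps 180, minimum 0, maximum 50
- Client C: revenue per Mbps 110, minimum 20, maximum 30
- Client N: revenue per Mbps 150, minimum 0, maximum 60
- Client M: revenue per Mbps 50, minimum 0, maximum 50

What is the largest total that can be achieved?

26400

Meeting every minimum uses 30+0+20+0+0 = 50 Mbps, leaving 270.
Rank by revenue per Mbps: Client X 180 > Client N 150 > Client C 110 > Client M 50 > Client Z 20.
Client X: +50 to 50 (cap) ; 220 left.
Client N: +60 to 60 (cap) ; 160 left.
Client C: +10 to 30 (cap) ; 150 left.
Client M: +50 to 50 (cap) ; 100 left.
Only 100 left; Client Z takes them to reach 130.
Total = 20×130 + 180×50 + 110×30 + 150×60 + 50×50 = 26400.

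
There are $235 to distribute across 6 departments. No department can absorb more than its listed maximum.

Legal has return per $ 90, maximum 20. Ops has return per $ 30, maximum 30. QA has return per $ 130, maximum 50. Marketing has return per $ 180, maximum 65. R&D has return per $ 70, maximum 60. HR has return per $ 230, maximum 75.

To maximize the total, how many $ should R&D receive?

25

Order the departments by return per $: HR 230 > Marketing 180 > QA 130 > Legal 90 > R&D 70 > Ops 30.
Give HR 75 to hit its cap of 75 → 160 left.
Marketing: +65 to 65 (cap) → 95 left.
Give QA 50 to hit its cap of 50 → 45 left.
Legal: +20 to 20 (cap) → 25 left.
Only 25 left; R&D takes them to reach 25.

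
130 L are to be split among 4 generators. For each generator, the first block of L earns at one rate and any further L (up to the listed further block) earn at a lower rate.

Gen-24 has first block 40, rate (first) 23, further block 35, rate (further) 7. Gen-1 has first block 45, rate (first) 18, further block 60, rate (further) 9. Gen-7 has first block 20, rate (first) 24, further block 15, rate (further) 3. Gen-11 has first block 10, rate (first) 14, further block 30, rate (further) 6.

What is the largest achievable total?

2485

Order all 8 blocks by rate: Gen-7/tier1 24 > Gen-24/tier1 23 > Gen-1/tier1 18 > Gen-11/tier1 14 > Gen-1/tier2 9 > Gen-24/tier2 7 > Gen-11/tier2 6 > Gen-7/tier2 3.
Gen-7 tier1 at 24: fill all 20 — 110 left.
Gen-24 tier1 at 23: fill all 40 — 70 left.
Fill Gen-1 tier1 block (45 at 18) — 25 left.
Gen-11/tier1 (14): +10 — 15 left.
15 remain; put them into Gen-1 tier2 at 9.
Total = 24×20 + 23×40 + 18×45 + 14×10 + 9×15 = 2485.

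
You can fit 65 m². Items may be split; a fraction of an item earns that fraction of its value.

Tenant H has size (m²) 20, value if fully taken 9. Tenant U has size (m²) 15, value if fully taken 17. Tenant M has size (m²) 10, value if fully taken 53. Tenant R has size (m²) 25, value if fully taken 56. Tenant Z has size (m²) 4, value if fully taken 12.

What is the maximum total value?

142.95

Rank by value-to-size ratio: Tenant M 53/10≈5.3, Tenant Z 12/4≈3, Tenant R 56/25≈2.24, Tenant U 17/15≈1.13, Tenant H 9/20≈0.45.
Take all of Tenant M (10 m², value 53) → 55 m² left.
Tenant Z: take in full, 4 m² for value 12 → 51 left.
Tenant R: take in full, 25 m² for value 56 → 26 left.
All 15 m² of Tenant U fit (value 17) → 11 remain.
Only 11 m² remain; take 11/20 of Tenant H for value 9×11/20 = 4.95.
Total value = 142.95.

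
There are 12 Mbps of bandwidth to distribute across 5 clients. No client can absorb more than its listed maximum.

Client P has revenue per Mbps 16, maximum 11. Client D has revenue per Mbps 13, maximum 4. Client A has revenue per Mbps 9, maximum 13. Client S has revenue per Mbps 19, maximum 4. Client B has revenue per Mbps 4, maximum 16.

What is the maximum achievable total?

Rank by revenue per Mbps: Client S 19 > Client P 16 > Client D 13 > Client A 9 > Client B 4.
Give Client S 4 to hit its cap of 4 ; 8 left.
Client P: +8 (room for 11) → 8. Pool exhausted.
Total = 16×8 + 19×4 = 204.

204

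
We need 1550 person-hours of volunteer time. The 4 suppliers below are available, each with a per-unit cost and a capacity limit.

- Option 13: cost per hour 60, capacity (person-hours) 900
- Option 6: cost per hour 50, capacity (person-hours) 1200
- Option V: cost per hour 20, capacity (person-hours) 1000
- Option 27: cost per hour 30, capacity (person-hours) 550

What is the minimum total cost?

36500

Use suppliers in increasing cost order.
Option V at 20: take all 1000 person-hours — 550 still needed.
Option 27 (30): use full 550 — 0 person-hours to go.
Option 6, Option 13: unused.
Cost = 1000×20 + 550×30 = 36500.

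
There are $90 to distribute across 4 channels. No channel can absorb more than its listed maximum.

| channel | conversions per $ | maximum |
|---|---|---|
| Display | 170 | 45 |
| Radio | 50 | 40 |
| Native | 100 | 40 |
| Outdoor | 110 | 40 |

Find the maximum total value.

Rank by conversions per $: Display 170 > Outdoor 110 > Native 100 > Radio 50.
Display takes 45 to reach its cap of 45 — 45 left.
Outdoor takes 40 to reach its cap of 40 — 5 left.
Native: +5 (room for 40) → 5. Pool exhausted.
Total = 170×45 + 100×5 + 110×40 = 12550.

12550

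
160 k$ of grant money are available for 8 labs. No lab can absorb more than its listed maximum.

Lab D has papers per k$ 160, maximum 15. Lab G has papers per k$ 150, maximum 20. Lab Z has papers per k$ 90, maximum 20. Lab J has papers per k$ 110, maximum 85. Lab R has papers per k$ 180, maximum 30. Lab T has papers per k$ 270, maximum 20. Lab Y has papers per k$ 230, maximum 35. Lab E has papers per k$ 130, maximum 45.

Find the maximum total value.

29450

Rank by papers per k$: Lab T 270 > Lab Y 230 > Lab R 180 > Lab D 160 > Lab G 150 > Lab E 130 > Lab J 110 > Lab Z 90.
Lab T takes 20 to reach its cap of 20 ; 140 left.
Give Lab Y 35 to hit its cap of 35 ; 105 left.
Lab R: +30 to 30 (cap) ; 75 left.
Give Lab D 15 to hit its cap of 15 ; 60 left.
Give Lab G 20 to hit its cap of 20 ; 40 left.
Only 40 left; Lab E takes them to reach 40.
Total = 160×15 + 150×20 + 180×30 + 270×20 + 230×35 + 130×40 = 29450.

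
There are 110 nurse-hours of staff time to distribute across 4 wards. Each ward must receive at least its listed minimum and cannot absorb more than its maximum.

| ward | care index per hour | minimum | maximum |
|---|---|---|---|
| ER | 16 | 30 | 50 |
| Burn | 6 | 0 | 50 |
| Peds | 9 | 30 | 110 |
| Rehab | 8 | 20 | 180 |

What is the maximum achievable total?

Meeting every minimum uses 30+0+30+20 = 80 nurse-hours, leaving 30.
Rank by care index per hour: ER 16 > Peds 9 > Rehab 8 > Burn 6.
ER: +20 to 50 (cap) — 10 left.
Only 10 left; Peds takes them to reach 40.
Total = 16×50 + 9×40 + 8×20 = 1320.

1320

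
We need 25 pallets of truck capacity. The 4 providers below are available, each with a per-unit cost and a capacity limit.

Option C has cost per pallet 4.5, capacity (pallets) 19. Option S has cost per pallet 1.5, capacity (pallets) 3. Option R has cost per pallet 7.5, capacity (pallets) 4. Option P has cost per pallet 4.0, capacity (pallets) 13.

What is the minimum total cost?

Fill from the cheapest provider first.
Option S (1.5): use full 3 — 22 pallets to go.
Option P (4.0): use full 13 — 9 pallets to go.
Option C at 4.5: take 9 of its 19 — requirement met.
Option R: unused.
Cost = 3×1.5 + 13×4.0 + 9×4.5 = 97.

97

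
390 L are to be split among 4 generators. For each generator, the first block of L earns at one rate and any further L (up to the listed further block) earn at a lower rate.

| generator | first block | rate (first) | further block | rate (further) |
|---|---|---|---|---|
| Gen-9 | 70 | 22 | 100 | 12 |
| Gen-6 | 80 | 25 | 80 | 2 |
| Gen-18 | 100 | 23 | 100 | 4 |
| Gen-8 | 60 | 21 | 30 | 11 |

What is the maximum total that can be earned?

Order all 8 blocks by rate: Gen-6/T1 25 > Gen-18/T1 23 > Gen-9/T1 22 > Gen-8/T1 21 > Gen-9/T2 12 > Gen-8/T2 11 > Gen-18/T2 4 > Gen-6/T2 2.
Fill Gen-6 T1 block (80 at 25) ; 310 left.
Gen-18/T1 (23): +100 ; 210 left.
Gen-9 T1 at 22: fill all 70 ; 140 left.
Gen-8 T1 at 21: fill all 60 ; 80 left.
80 remain; put them into Gen-9 T2 at 12.
Total = 25×80 + 23×100 + 22×70 + 21×60 + 12×80 = 8060.

8060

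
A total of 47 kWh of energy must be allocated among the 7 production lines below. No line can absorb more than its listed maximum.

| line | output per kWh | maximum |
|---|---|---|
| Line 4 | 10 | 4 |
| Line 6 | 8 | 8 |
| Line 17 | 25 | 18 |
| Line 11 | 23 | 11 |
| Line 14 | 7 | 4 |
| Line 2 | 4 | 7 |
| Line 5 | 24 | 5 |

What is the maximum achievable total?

Rank by output per kWh: Line 17 25 > Line 5 24 > Line 11 23 > Line 4 10 > Line 6 8 > Line 14 7 > Line 2 4.
Line 17: +18 to 18 (cap) ; 29 left.
Line 5 takes 5 to reach its cap of 5 ; 24 left.
Line 11: +11 to 11 (cap) ; 13 left.
Line 4: +4 to 4 (cap) ; 9 left.
Line 6: +8 to 8 (cap) ; 1 left.
Only 1 left; Line 14 takes them to reach 1.
Total = 10×4 + 8×8 + 25×18 + 23×11 + 7×1 + 24×5 = 934.

934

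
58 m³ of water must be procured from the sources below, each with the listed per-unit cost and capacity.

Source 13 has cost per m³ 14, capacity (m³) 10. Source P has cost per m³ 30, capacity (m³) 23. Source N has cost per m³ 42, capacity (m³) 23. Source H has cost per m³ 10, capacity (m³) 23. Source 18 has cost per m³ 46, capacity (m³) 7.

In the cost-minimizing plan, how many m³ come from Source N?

2

Use sources in increasing cost order.
Source H (10): use full 23 → 35 m³ to go.
Source 13 (14): use full 10 → 25 m³ to go.
Take 23 from Source P at 30 → need 2 more.
Source N at 42: take 2 of its 23 → requirement met.
Source 18: unused.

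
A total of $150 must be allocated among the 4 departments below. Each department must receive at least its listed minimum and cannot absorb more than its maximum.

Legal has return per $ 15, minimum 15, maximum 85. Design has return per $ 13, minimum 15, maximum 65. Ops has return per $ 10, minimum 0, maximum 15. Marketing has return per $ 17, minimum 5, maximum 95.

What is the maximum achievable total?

Meeting every minimum uses 15+15+0+5 = 35 $, leaving 115.
Highest return per $ first: Marketing 17 > Legal 15 > Design 13 > Ops 10.
Marketing: +90 to 95 (cap) — 25 left.
Legal: +25 (room for 70) → 40. Pool exhausted.
Total = 15×40 + 13×15 + 17×95 = 2410.

2410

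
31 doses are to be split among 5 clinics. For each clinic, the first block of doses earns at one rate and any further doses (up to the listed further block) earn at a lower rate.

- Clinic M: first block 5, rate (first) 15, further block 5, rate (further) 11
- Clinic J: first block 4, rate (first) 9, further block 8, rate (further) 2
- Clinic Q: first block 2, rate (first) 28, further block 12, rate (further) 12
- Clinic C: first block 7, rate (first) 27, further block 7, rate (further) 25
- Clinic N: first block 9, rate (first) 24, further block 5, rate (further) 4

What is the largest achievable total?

Treat each block as its own option and order by rate: Clinic Q/tier1 28 > Clinic C/tier1 27 > Clinic C/tier2 25 > Clinic N/tier1 24 > Clinic M/tier1 15 > Clinic Q/tier2 12 > Clinic M/tier2 11 > Clinic J/tier1 9 > Clinic N/tier2 4 > Clinic J/tier2 2.
Clinic Q tier1 at 28: fill all 2 → 29 left.
Clinic C tier1 at 27: fill all 7 → 22 left.
Clinic C tier2 at 25: fill all 7 → 15 left.
Clinic N/tier1 (24): +9 → 6 left.
Clinic M tier1 at 15: fill all 5 → 1 left.
1 remain; put them into Clinic Q tier2 at 12.
Total = 28×2 + 27×7 + 25×7 + 24×9 + 15×5 + 12×1 = 723.

723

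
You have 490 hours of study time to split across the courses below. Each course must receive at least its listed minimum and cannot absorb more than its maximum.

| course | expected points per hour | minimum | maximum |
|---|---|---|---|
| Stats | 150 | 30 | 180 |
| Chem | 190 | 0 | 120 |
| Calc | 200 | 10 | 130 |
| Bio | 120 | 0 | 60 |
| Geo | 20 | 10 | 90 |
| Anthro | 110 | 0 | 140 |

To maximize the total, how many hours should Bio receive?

Meeting every minimum uses 30+0+10+0+10+0 = 50 hours, leaving 440.
Highest expected points per hour first: Calc 200 > Chem 190 > Stats 150 > Bio 120 > Anthro 110 > Geo 20.
Give Calc 120 more to hit its cap of 130 → 320 left.
Chem takes 120 more to reach its cap of 120 → 200 left.
Stats: +150 to 180 (cap) → 50 left.
Bio has room for 60 more but only 50 remain, so it gets 50.

50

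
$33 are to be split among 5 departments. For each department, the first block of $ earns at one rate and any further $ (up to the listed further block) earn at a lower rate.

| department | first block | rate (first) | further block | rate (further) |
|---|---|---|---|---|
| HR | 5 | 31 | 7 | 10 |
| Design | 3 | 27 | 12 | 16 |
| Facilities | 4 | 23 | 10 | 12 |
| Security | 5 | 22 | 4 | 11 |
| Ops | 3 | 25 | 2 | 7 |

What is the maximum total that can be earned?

Treat each block as its own option and order by rate: HR/T1 31 > Design/T1 27 > Ops/T1 25 > Facilities/T1 23 > Security/T1 22 > Design/T2 16 > Facilities/T2 12 > Security/T2 11 > HR/T2 10 > Ops/T2 7.
HR/T1 (31): +5 — 28 left.
Fill Design T1 block (3 at 27) — 25 left.
Ops/T1 (25): +3 — 22 left.
Fill Facilities T1 block (4 at 23) — 18 left.
Security/T1 (22): +5 — 13 left.
Fill Design T2 block (12 at 16) — 1 left.
1 remain; put them into Facilities T2 at 12.
Total = 31×5 + 27×3 + 25×3 + 23×4 + 22×5 + 16×12 + 12×1 = 717.

717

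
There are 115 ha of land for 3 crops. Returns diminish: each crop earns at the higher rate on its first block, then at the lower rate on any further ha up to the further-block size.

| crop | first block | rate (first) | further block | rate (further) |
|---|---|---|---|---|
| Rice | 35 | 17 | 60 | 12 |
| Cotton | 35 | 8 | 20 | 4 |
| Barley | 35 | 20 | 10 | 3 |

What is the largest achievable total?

1835

Order all 6 blocks by rate: Barley/first 20 > Rice/first 17 > Rice/second 12 > Cotton/first 8 > Cotton/second 4 > Barley/second 3.
Fill Barley first block (35 at 20) ; 80 left.
Rice first at 17: fill all 35 ; 45 left.
Rice/second: +45 of 60 at 12; pool empty.
Total = 20×35 + 17×35 + 12×45 = 1835.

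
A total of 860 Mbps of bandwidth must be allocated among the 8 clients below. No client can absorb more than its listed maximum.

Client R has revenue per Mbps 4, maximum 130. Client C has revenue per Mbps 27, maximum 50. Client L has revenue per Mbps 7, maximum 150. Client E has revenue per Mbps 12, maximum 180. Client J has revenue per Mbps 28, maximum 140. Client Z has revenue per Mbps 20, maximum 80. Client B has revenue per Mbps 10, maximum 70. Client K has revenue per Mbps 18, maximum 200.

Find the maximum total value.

Rank by revenue per Mbps: Client J 28 > Client C 27 > Client Z 20 > Client K 18 > Client E 12 > Client B 10 > Client L 7 > Client R 4.
Give Client J 140 to hit its cap of 140 — 720 left.
Client C takes 50 to reach its cap of 50 — 670 left.
Client Z: +80 to 80 (cap) — 590 left.
Client K takes 200 to reach its cap of 200 — 390 left.
Client E takes 180 to reach its cap of 180 — 210 left.
Client B takes 70 to reach its cap of 70 — 140 left.
Client L has room for 150 but only 140 remain, so it gets 140.
Total = 27×50 + 7×140 + 12×180 + 28×140 + 20×80 + 10×70 + 18×200 = 14310.

14310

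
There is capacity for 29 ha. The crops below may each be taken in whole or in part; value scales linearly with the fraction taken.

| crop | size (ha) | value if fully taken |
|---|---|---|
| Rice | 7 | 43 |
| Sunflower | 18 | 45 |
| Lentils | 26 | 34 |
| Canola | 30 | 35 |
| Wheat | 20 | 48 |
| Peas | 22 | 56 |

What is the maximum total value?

Sort by value density: Rice 43/7≈6.14, Peas 56/22≈2.55, Sunflower 45/18≈2.5, Wheat 48/20≈2.4, Lentils 34/26≈1.31, Canola 35/30≈1.17.
All 7 ha of Rice fit (value 43) — 22 remain.
Peas: take in full, 22 ha for value 56 — 0 left.
Total value = 99.

99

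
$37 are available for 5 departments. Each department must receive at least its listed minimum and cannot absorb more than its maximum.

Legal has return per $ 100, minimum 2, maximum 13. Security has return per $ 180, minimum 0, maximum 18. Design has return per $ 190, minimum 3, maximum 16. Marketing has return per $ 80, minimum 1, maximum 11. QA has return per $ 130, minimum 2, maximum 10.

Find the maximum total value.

Meeting every minimum uses 2+0+3+1+2 = 8 $, leaving 29.
Rank by return per $: Design 190 > Security 180 > QA 130 > Legal 100 > Marketing 80.
Design: +13 to 16 (cap) ; 16 left.
Security has room for 18 more but only 16 remain, so it gets 16.
Total = 100×2 + 180×16 + 190×16 + 80×1 + 130×2 = 6460.

6460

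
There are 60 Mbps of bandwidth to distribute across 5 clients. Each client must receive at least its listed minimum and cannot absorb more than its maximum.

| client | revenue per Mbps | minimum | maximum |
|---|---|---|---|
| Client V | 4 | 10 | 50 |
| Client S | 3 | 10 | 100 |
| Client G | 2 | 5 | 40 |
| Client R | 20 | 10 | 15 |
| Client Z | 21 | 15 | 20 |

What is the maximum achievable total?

800

Meeting every minimum uses 10+10+5+10+15 = 50 Mbps, leaving 10.
Order the clients by revenue per Mbps: Client Z 21 > Client R 20 > Client V 4 > Client S 3 > Client G 2.
Give Client Z 5 more to hit its cap of 20 → 5 left.
Client R takes 5 more to reach its cap of 15 → 0 left.
Total = 4×10 + 3×10 + 2×5 + 20×15 + 21×20 = 800.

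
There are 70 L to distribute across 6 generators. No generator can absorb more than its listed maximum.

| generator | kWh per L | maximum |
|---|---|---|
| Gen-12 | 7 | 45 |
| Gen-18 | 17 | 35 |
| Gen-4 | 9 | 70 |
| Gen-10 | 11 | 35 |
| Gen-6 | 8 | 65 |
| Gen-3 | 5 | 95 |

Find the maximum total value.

980

Rank by kWh per L: Gen-18 17 > Gen-10 11 > Gen-4 9 > Gen-6 8 > Gen-12 7 > Gen-3 5.
Give Gen-18 35 to hit its cap of 35 ; 35 left.
Gen-10: +35 to 35 (cap) ; 0 left.
Total = 17×35 + 11×35 = 980.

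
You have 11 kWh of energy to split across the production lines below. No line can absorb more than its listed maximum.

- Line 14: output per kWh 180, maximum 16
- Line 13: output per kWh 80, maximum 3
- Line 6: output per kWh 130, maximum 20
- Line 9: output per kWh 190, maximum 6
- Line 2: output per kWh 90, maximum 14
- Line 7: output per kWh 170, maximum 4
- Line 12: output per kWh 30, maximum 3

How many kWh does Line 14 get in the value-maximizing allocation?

5

Rank by output per kWh: Line 9 190 > Line 14 180 > Line 7 170 > Line 6 130 > Line 2 90 > Line 13 80 > Line 12 30.
Line 9: +6 to 6 (cap) — 5 left.
Line 14: +5 (room for 16) → 5. Pool exhausted.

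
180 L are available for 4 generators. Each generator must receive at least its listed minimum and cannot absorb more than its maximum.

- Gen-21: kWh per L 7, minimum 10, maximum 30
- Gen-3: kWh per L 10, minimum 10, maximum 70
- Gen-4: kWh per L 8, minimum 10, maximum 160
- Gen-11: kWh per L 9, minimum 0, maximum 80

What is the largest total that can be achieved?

Meeting every minimum uses 10+10+10+0 = 30 L, leaving 150.
Highest kWh per L first: Gen-3 10 > Gen-11 9 > Gen-4 8 > Gen-21 7.
Give Gen-3 60 more to hit its cap of 70 — 90 left.
Gen-11: +80 to 80 (cap) — 10 left.
Only 10 left; Gen-4 takes them to reach 20.
Total = 7×10 + 10×70 + 8×20 + 9×80 = 1650.

1650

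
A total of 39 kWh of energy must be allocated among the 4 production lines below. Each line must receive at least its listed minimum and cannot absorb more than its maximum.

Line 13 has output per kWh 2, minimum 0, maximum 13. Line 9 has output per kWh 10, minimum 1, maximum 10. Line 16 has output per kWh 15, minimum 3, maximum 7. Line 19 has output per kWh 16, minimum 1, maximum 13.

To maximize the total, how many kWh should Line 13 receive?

Meeting every minimum uses 0+1+3+1 = 5 kWh, leaving 34.
Order the production lines by output per kWh: Line 19 16 > Line 16 15 > Line 9 10 > Line 13 2.
Line 19 takes 12 more to reach its cap of 13 — 22 left.
Give Line 16 4 more to hit its cap of 7 — 18 left.
Line 9 takes 9 more to reach its cap of 10 — 9 left.
Only 9 left; Line 13 takes them to reach 9.

9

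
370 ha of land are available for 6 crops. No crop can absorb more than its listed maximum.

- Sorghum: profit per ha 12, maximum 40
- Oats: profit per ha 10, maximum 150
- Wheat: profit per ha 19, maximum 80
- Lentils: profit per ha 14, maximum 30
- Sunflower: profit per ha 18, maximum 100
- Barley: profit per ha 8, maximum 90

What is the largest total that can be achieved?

5420

Highest profit per ha first: Wheat 19 > Sunflower 18 > Lentils 14 > Sorghum 12 > Oats 10 > Barley 8.
Wheat: +80 to 80 (cap) ; 290 left.
Sunflower takes 100 to reach its cap of 100 ; 190 left.
Lentils: +30 to 30 (cap) ; 160 left.
Sorghum: +40 to 40 (cap) ; 120 left.
Oats: +120 (room for 150) → 120. Pool exhausted.
Total = 12×40 + 10×120 + 19×80 + 14×30 + 18×100 = 5420.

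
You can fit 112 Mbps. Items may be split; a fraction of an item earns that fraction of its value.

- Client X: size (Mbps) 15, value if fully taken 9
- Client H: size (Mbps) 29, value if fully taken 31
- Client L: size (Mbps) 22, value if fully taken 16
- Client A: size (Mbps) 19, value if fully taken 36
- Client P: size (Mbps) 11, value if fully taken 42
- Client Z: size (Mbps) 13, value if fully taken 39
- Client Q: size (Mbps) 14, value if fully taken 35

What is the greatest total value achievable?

201.4

Sort by value density: Client P 42/11≈3.82, Client Z 39/13≈3, Client Q 35/14≈2.5, Client A 36/19≈1.89, Client H 31/29≈1.07, Client L 16/22≈0.727, Client X 9/15≈0.6.
Client P: take in full, 11 Mbps for value 42 → 101 left.
All 13 Mbps of Client Z fit (value 39) → 88 remain.
Client Q: take in full, 14 Mbps for value 35 → 74 left.
Take all of Client A (19 Mbps, value 36) → 55 Mbps left.
Client H: take in full, 29 Mbps for value 31 → 26 left.
Client L: take in full, 22 Mbps for value 16 → 4 left.
Fill the last 4 Mbps with part of Client X: 4/15 of it earns 2.4.
Total value = 201.4.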